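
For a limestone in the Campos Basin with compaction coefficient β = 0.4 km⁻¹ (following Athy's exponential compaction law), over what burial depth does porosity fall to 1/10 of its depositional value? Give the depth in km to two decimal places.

5.76 km

phi/phi₀ = 1/10 ⇒ exp(−β·z) = 1/10 ⇒ z = ln(10) / β
z = 2.3026 / 0.4 = 5.756 km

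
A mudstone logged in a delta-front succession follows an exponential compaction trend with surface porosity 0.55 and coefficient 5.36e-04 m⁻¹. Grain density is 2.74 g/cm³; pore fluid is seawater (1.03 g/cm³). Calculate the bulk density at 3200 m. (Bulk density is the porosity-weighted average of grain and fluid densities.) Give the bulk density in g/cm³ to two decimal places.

Working in km (1 km = 1000 m; β in km⁻¹ = β in m⁻¹ × 1000):
Porosity at depth: φ = 0.55·exp(−0.536×3.2) = 0.55×0.1799 = 0.0990
Bulk density: ρ_b = (1−φ)ρ_g + φ·ρ_f = 0.9010×2.74 + 0.0990×1.03
       = 2.469 + 0.102 = 2.571 g/cm³

2.57 g/cm³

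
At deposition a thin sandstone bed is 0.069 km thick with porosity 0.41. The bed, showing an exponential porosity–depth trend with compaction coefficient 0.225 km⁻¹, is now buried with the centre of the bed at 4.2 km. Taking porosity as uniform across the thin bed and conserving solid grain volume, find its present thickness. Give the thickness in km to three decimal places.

0.048 km

Porosity at 4.2 km: n = 0.41·exp(−0.225×4.2) = 0.1594
Solid-volume conservation: h(1−n) = h₀(1−n₀) ⇒ h = h₀·(1−n₀)/(1−n)
h = 0.069 × (1 − 0.41)/(1 − 0.1594) = 0.069 × 0.7018 = 0.0484 km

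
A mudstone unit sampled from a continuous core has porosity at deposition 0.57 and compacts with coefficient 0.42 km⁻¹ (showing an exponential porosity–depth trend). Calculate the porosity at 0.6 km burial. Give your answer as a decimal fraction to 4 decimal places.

φ = φ₀·exp(−c·Z) = 0.57 × exp(−0.42 × 0.6) = 0.57 × exp(−0.252)
  = 0.57 × 0.7772 = 0.4430

0.4430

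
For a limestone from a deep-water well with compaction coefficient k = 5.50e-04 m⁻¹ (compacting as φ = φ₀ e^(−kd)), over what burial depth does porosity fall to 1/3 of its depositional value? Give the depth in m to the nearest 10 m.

2000 m

Working in km (1 km = 1000 m; k in km⁻¹ = k in m⁻¹ × 1000):
φ/φ₀ = 1/3 ⇒ exp(−k·d) = 1/3 ⇒ d = ln(3) / k
d = 1.0986 / 0.55 = 1.997 km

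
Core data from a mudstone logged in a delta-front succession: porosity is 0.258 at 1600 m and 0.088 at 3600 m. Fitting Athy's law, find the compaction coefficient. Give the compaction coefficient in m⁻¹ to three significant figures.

Working in km (1 km = 1000 m; c in km⁻¹ = c in m⁻¹ × 1000):
Athy: n(z) = n₀ e^(−cz) ⇒ n₁/n₂ = e^{c(z₂−z₁)} ⇒ c = ln(n₁/n₂)/(z₂−z₁)
c = ln(0.258/0.088) / (3.6 − 1.6) = ln(2.932) / 2 = 1.0756 / 2 = 0.5378 km⁻¹

0.000538 m⁻¹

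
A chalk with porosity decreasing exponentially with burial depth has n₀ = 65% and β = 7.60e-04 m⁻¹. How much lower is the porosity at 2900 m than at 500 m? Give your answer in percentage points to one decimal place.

37.3 percentage points

Working in km (1 km = 1000 m; β in km⁻¹ = β in m⁻¹ × 1000):
n(0.5) = 0.65·e^(−0.76×0.5) = 0.4445
n(2.9) = 0.65·e^(−0.76×2.9) = 0.0717
Δn = 0.4445 − 0.0717 = 0.3728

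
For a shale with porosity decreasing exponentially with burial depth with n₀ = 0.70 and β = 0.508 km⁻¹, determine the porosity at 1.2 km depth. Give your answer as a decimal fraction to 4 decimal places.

n = n₀·exp(−β·z) = 0.7 × exp(−0.508 × 1.2) = 0.7 × exp(−0.6096)
  = 0.7 × 0.5436 = 0.3805

0.3805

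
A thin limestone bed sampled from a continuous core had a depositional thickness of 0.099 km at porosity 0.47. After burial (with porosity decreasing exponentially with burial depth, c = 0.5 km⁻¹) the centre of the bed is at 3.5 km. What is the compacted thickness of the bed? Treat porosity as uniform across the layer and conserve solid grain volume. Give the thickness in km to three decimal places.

0.057 km

Porosity at 3.5 km: n = 0.47·exp(−0.5×3.5) = 0.0817
Solid-volume conservation: h(1−n) = h₀(1−n₀) ⇒ h = h₀·(1−n₀)/(1−n)
h = 0.099 × (1 − 0.47)/(1 − 0.0817) = 0.099 × 0.5771 = 0.0571 km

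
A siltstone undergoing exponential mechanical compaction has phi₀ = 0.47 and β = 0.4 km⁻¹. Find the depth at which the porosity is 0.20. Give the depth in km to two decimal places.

2.14 km

Invert Athy's law: z = ln(phi₀/phi) / β
z = ln(0.47/0.2) / 0.4 = ln(2.35) / 0.4 = 0.8544 / 0.4 = 2.136 km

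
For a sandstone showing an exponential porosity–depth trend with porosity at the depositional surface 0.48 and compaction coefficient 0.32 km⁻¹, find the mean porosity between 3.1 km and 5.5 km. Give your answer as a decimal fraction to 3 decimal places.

0.124

⟨phi⟩ = (1/(z₂−z₁)) ∫ phi₀ e^(−kz) dz = phi₀·(e^(−k·z₁) − e^(−k·z₂)) / (k·(z₂−z₁))
e^(−0.32×3.1) = 0.3708; e^(−0.32×5.5) = 0.1720
⟨phi⟩ = 0.48 × (0.3708 − 0.1720) / (0.32 × 2.4) = 0.48 × 0.2588 = 0.1242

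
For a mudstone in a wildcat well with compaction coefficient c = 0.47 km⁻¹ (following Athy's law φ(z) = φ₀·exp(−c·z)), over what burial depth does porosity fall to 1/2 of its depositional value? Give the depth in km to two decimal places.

1.47 km

φ/φ₀ = 1/2 ⇒ exp(−c·z) = 1/2 ⇒ z = ln(2) / c
z = 0.6931 / 0.47 = 1.475 km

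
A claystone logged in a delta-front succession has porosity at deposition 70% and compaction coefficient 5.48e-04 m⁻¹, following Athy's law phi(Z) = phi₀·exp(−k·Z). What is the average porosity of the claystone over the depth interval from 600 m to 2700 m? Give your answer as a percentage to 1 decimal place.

29.9%

Working in km (1 km = 1000 m; k in km⁻¹ = k in m⁻¹ × 1000):
⟨phi⟩ = (1/(Z₂−Z₁)) ∫ phi₀ e^(−kZ) dZ = phi₀·(e^(−k·Z₁) − e^(−k·Z₂)) / (k·(Z₂−Z₁))
e^(−0.548×0.6) = 0.7198; e^(−0.548×2.7) = 0.2277
⟨phi⟩ = 0.7 × (0.7198 − 0.2277) / (0.548 × 2.1) = 0.7 × 0.4276 = 0.2993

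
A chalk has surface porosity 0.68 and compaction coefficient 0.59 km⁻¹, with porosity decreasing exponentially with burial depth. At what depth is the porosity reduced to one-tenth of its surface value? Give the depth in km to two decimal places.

3.90 km

phi/phi₀ = 1/10 ⇒ exp(−c·Z) = 1/10 ⇒ Z = ln(10) / c
Z = 2.3026 / 0.59 = 3.903 km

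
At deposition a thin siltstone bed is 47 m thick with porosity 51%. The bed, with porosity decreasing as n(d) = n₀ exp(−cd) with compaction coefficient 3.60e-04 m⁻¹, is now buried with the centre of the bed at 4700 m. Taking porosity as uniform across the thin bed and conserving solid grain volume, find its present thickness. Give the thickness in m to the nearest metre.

25 m

Working in km (1 km = 1000 m; c in km⁻¹ = c in m⁻¹ × 1000):
Porosity at 4.7 km: n = 0.51·exp(−0.36×4.7) = 0.0939
Solid-volume conservation: h(1−n) = h₀(1−n₀) ⇒ h = h₀·(1−n₀)/(1−n)
h = 0.047 × (1 − 0.51)/(1 − 0.0939) = 0.047 × 0.5408 = 0.0254 km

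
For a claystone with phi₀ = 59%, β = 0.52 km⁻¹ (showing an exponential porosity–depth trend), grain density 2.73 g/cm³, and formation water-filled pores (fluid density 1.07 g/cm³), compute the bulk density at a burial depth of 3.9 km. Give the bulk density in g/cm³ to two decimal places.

Porosity at depth: phi = 0.59·exp(−0.52×3.9) = 0.59×0.1316 = 0.0776
Bulk density: ρ_b = (1−phi)ρ_g + phi·ρ_f = 0.9224×2.73 + 0.0776×1.07
       = 2.518 + 0.083 = 2.601 g/cm³

2.60 g/cm³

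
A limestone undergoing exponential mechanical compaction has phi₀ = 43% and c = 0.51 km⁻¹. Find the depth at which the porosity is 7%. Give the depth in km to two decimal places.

3.56 km

Invert Athy's law: Z = ln(phi₀/phi) / c
Z = ln(0.43/0.07) / 0.51 = ln(6.143) / 0.51 = 1.8153 / 0.51 = 3.559 km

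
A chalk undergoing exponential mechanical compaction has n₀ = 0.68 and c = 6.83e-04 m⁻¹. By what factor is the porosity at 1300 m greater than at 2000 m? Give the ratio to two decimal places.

1.61

Working in km (1 km = 1000 m; c in km⁻¹ = c in m⁻¹ × 1000):
n(z₁)/n(z₂) = e^(−c·z₁)/e^(−c·z₂) = e^{c(z₂−z₁)}
= exp(0.683 × 0.7) = exp(0.4781) = 1.6130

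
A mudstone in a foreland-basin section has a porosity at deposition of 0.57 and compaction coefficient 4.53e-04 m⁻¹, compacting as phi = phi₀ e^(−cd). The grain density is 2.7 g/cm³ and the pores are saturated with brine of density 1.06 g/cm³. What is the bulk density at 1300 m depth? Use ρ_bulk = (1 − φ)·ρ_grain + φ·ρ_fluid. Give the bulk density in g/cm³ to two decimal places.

Working in km (1 km = 1000 m; c in km⁻¹ = c in m⁻¹ × 1000):
Porosity at depth: phi = 0.57·exp(−0.453×1.3) = 0.57×0.5549 = 0.3163
Bulk density: ρ_b = (1−phi)ρ_g + phi·ρ_f = 0.6837×2.7 + 0.3163×1.06
       = 1.846 + 0.335 = 2.181 g/cm³

2.18 g/cm³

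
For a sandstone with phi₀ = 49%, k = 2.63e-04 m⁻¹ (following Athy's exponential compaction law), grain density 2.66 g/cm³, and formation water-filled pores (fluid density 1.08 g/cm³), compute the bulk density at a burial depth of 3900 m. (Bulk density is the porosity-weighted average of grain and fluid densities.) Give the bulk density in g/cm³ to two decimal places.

Working in km (1 km = 1000 m; k in km⁻¹ = k in m⁻¹ × 1000):
Porosity at depth: phi = 0.49·exp(−0.263×3.9) = 0.49×0.3585 = 0.1757
Bulk density: ρ_b = (1−phi)ρ_g + phi·ρ_f = 0.8243×2.66 + 0.1757×1.08
       = 2.193 + 0.190 = 2.382 g/cm³

2.38 g/cm³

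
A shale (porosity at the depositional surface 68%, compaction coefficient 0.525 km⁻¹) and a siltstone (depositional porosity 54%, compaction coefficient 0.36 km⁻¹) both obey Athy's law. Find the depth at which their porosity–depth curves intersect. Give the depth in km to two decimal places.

Set phi₀ₐ e^(−kₐd) = phi₀ᵦ e^(−kᵦd) ⇒ ln(phi₀ₐ/phi₀ᵦ) = (kₐ − kᵦ)·d
d = ln(0.68/0.54) / (0.525 − 0.36) = 0.2305 / 0.165 = 1.397 km

1.40 km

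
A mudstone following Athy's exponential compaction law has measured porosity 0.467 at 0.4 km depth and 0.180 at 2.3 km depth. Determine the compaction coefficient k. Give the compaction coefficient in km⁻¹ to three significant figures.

Athy: phi(d) = phi₀ e^(−kd) ⇒ phi₁/phi₂ = e^{k(d₂−d₁)} ⇒ k = ln(phi₁/phi₂)/(d₂−d₁)
k = ln(0.467/0.18) / (2.3 − 0.4) = ln(2.594) / 1.9 = 0.9534 / 1.9 = 0.5018 km⁻¹

0.502 km⁻¹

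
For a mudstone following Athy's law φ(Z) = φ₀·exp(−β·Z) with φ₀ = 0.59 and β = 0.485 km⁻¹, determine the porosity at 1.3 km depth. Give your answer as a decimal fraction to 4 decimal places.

0.3141

φ = φ₀·exp(−β·Z) = 0.59 × exp(−0.485 × 1.3) = 0.59 × exp(−0.6305)
  = 0.59 × 0.5323 = 0.3141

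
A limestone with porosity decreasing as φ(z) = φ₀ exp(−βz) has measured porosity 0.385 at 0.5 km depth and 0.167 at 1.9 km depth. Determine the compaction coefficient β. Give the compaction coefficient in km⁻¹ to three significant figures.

0.597 km⁻¹

Athy: φ(z) = φ₀ e^(−βz) ⇒ φ₁/φ₂ = e^{β(z₂−z₁)} ⇒ β = ln(φ₁/φ₂)/(z₂−z₁)
β = ln(0.385/0.167) / (1.9 − 0.5) = ln(2.305) / 1.4 = 0.8352 / 1.4 = 0.5966 km⁻¹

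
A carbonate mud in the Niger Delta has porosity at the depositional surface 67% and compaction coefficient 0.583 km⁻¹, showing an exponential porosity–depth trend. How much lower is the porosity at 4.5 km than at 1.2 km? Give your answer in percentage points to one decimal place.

phi(1.2) = 0.67·e^(−0.583×1.2) = 0.3328
phi(4.5) = 0.67·e^(−0.583×4.5) = 0.0486
Δphi = 0.3328 − 0.0486 = 0.2842

28.4 percentage points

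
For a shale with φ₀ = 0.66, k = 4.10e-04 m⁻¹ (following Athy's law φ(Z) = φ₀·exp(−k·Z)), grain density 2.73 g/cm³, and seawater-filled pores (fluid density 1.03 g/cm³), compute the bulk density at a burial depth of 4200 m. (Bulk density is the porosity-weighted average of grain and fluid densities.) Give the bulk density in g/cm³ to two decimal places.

2.53 g/cm³

Working in km (1 km = 1000 m; k in km⁻¹ = k in m⁻¹ × 1000):
Porosity at depth: φ = 0.66·exp(−0.41×4.2) = 0.66×0.1787 = 0.1179
Bulk density: ρ_b = (1−φ)ρ_g + φ·ρ_f = 0.8821×2.73 + 0.1179×1.03
       = 2.408 + 0.121 = 2.529 g/cm³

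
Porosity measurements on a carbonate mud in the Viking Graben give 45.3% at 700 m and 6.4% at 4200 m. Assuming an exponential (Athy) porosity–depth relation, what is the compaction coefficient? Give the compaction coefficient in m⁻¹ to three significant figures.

0.000559 m⁻¹

Working in km (1 km = 1000 m; β in km⁻¹ = β in m⁻¹ × 1000):
Athy: φ(Z) = φ₀ e^(−βZ) ⇒ φ₁/φ₂ = e^{β(Z₂−Z₁)} ⇒ β = ln(φ₁/φ₂)/(Z₂−Z₁)
β = ln(0.453/0.064) / (4.2 − 0.7) = ln(7.078) / 3.5 = 1.9570 / 3.5 = 0.5591 km⁻¹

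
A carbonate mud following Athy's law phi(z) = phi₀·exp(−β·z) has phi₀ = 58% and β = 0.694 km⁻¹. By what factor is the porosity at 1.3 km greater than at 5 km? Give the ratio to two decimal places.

phi(z₁)/phi(z₂) = e^(−β·z₁)/e^(−β·z₂) = e^{β(z₂−z₁)}
= exp(0.694 × 3.7) = exp(2.568) = 13.0371

13.04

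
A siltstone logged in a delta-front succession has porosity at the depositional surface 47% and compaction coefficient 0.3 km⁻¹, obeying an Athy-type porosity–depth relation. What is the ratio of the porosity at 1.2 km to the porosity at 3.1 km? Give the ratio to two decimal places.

1.77

n(z₁)/n(z₂) = e^(−k·z₁)/e^(−k·z₂) = e^{k(z₂−z₁)}
= exp(0.3 × 1.9) = exp(0.57) = 1.7683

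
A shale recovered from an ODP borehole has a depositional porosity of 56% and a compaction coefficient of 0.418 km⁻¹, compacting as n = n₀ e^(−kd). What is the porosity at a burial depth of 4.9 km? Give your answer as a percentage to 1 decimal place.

7.2%

n = n₀·exp(−k·d) = 0.56 × exp(−0.418 × 4.9) = 0.56 × exp(−2.048)
  = 0.56 × 0.1290 = 0.0722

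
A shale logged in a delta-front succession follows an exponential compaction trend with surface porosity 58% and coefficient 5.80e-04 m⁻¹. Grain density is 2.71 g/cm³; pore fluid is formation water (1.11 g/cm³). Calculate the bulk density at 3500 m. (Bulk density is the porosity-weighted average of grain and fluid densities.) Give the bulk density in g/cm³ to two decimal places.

2.59 g/cm³

Working in km (1 km = 1000 m; c in km⁻¹ = c in m⁻¹ × 1000):
Porosity at depth: n = 0.58·exp(−0.58×3.5) = 0.58×0.1313 = 0.0762
Bulk density: ρ_b = (1−n)ρ_g + n·ρ_f = 0.9238×2.71 + 0.0762×1.11
       = 2.504 + 0.085 = 2.588 g/cm³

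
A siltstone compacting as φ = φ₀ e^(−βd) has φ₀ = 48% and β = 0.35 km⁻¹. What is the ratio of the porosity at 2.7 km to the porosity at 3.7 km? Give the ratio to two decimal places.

φ(d₁)/φ(d₂) = e^(−β·d₁)/e^(−β·d₂) = e^{β(d₂−d₁)}
= exp(0.35 × 1) = exp(0.35) = 1.4191

1.42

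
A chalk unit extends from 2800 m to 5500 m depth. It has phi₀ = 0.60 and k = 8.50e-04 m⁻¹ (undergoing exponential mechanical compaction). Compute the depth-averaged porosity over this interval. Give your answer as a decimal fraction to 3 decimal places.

0.022

Working in km (1 km = 1000 m; k in km⁻¹ = k in m⁻¹ × 1000):
⟨phi⟩ = (1/(Z₂−Z₁)) ∫ phi₀ e^(−kZ) dZ = phi₀·(e^(−k·Z₁) − e^(−k·Z₂)) / (k·(Z₂−Z₁))
e^(−0.85×2.8) = 0.0926; e^(−0.85×5.5) = 0.0093
⟨phi⟩ = 0.6 × (0.0926 − 0.0093) / (0.85 × 2.7) = 0.6 × 0.0363 = 0.0218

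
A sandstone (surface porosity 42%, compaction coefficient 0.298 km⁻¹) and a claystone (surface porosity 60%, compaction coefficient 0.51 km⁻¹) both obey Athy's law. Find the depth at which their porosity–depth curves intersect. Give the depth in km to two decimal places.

1.68 km

Set φ₀ₐ e^(−βₐZ) = φ₀ᵦ e^(−βᵦZ) ⇒ ln(φ₀ₐ/φ₀ᵦ) = (βₐ − βᵦ)·Z
Z = ln(0.42/0.6) / (0.298 − 0.51) = -0.3567 / -0.212 = 1.682 km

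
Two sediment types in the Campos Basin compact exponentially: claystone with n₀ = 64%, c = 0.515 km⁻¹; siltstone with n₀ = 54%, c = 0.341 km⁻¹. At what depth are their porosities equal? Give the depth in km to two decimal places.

Set n₀ₐ e^(−cₐz) = n₀ᵦ e^(−cᵦz) ⇒ ln(n₀ₐ/n₀ᵦ) = (cₐ − cᵦ)·z
z = ln(0.64/0.54) / (0.515 − 0.341) = 0.1699 / 0.174 = 0.976 km

0.98 km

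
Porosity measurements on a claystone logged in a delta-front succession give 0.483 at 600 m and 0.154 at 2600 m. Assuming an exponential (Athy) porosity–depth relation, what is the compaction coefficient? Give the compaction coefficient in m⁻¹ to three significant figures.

Working in km (1 km = 1000 m; c in km⁻¹ = c in m⁻¹ × 1000):
Athy: n(Z) = n₀ e^(−cZ) ⇒ n₁/n₂ = e^{c(Z₂−Z₁)} ⇒ c = ln(n₁/n₂)/(Z₂−Z₁)
c = ln(0.483/0.154) / (2.6 − 0.6) = ln(3.136) / 2 = 1.1431 / 2 = 0.5715 km⁻¹

0.000572 m⁻¹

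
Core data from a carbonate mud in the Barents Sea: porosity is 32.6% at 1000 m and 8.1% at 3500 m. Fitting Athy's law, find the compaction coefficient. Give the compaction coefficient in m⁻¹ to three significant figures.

0.000557 m⁻¹

Working in km (1 km = 1000 m; β in km⁻¹ = β in m⁻¹ × 1000):
Athy: n(Z) = n₀ e^(−βZ) ⇒ n₁/n₂ = e^{β(Z₂−Z₁)} ⇒ β = ln(n₁/n₂)/(Z₂−Z₁)
β = ln(0.326/0.081) / (3.5 − 1) = ln(4.025) / 2.5 = 1.3924 / 2.5 = 0.557 km⁻¹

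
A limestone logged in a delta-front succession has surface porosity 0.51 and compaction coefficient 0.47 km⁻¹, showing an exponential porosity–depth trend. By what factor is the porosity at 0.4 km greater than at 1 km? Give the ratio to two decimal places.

1.33

n(d₁)/n(d₂) = e^(−c·d₁)/e^(−c·d₂) = e^{c(d₂−d₁)}
= exp(0.47 × 0.6) = exp(0.282) = 1.3258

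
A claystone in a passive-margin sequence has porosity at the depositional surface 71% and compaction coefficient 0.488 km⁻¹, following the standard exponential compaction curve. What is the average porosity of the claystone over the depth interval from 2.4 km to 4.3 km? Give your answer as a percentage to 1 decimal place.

14.3%

⟨φ⟩ = (1/(d₂−d₁)) ∫ φ₀ e^(−βd) dd = φ₀·(e^(−β·d₁) − e^(−β·d₂)) / (β·(d₂−d₁))
e^(−0.488×2.4) = 0.3100; e^(−0.488×4.3) = 0.1227
⟨φ⟩ = 0.71 × (0.3100 − 0.1227) / (0.488 × 1.9) = 0.71 × 0.2021 = 0.1435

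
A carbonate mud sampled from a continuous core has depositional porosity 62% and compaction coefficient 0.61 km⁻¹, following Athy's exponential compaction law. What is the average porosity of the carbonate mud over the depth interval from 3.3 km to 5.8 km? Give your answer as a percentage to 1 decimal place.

4.2%

⟨n⟩ = (1/(d₂−d₁)) ∫ n₀ e^(−βd) dd = n₀·(e^(−β·d₁) − e^(−β·d₂)) / (β·(d₂−d₁))
e^(−0.61×3.3) = 0.1336; e^(−0.61×5.8) = 0.0291
⟨n⟩ = 0.62 × (0.1336 − 0.0291) / (0.61 × 2.5) = 0.62 × 0.0685 = 0.0425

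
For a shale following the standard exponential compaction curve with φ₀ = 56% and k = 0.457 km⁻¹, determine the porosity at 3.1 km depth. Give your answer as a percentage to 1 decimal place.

φ = φ₀·exp(−k·z) = 0.56 × exp(−0.457 × 3.1) = 0.56 × exp(−1.417)
  = 0.56 × 0.2425 = 0.1358

13.6%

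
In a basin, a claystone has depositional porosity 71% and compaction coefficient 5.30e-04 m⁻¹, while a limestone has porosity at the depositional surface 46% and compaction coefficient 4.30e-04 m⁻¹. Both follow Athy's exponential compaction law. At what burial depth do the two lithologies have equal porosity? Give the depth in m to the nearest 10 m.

4340 m

Working in km (1 km = 1000 m; k in km⁻¹ = k in m⁻¹ × 1000):
Set phi₀ₐ e^(−kₐZ) = phi₀ᵦ e^(−kᵦZ) ⇒ ln(phi₀ₐ/phi₀ᵦ) = (kₐ − kᵦ)·Z
Z = ln(0.71/0.46) / (0.53 − 0.43) = 0.4340 / 0.1 = 4.340 km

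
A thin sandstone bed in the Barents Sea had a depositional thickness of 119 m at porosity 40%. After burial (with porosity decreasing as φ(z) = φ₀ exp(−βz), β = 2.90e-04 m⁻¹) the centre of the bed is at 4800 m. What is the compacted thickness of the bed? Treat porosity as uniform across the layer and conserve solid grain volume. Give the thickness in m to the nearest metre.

79 m

Working in km (1 km = 1000 m; β in km⁻¹ = β in m⁻¹ × 1000):
Porosity at 4.8 km: φ = 0.4·exp(−0.29×4.8) = 0.0994
Solid-volume conservation: h(1−φ) = h₀(1−φ₀) ⇒ h = h₀·(1−φ₀)/(1−φ)
h = 0.119 × (1 − 0.4)/(1 − 0.0994) = 0.119 × 0.6662 = 0.0793 km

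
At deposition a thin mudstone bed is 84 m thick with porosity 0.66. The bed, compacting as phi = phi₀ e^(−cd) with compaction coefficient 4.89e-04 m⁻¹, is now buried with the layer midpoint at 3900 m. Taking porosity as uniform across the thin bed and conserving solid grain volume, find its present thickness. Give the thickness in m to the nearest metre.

32 m

Working in km (1 km = 1000 m; c in km⁻¹ = c in m⁻¹ × 1000):
Porosity at 3.9 km: phi = 0.66·exp(−0.489×3.9) = 0.0980
Solid-volume conservation: h(1−phi) = h₀(1−phi₀) ⇒ h = h₀·(1−phi₀)/(1−phi)
h = 0.084 × (1 − 0.66)/(1 − 0.0980) = 0.084 × 0.3769 = 0.0317 km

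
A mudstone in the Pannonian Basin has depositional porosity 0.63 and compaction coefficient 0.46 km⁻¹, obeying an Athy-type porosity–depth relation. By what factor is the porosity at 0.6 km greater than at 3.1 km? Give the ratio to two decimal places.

φ(Z₁)/φ(Z₂) = e^(−c·Z₁)/e^(−c·Z₂) = e^{c(Z₂−Z₁)}
= exp(0.46 × 2.5) = exp(1.15) = 3.1582

3.16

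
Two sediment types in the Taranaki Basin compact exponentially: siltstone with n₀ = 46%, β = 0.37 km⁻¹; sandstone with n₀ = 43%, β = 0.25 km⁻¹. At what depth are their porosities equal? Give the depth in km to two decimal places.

Set n₀ₐ e^(−βₐd) = n₀ᵦ e^(−βᵦd) ⇒ ln(n₀ₐ/n₀ᵦ) = (βₐ − βᵦ)·d
d = ln(0.46/0.43) / (0.37 − 0.25) = 0.0674 / 0.12 = 0.562 km

0.56 km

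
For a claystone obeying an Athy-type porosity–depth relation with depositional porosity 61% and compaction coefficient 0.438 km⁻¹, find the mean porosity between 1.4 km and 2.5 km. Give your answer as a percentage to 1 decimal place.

26.2%

⟨n⟩ = (1/(Z₂−Z₁)) ∫ n₀ e^(−kZ) dZ = n₀·(e^(−k·Z₁) − e^(−k·Z₂)) / (k·(Z₂−Z₁))
e^(−0.438×1.4) = 0.5416; e^(−0.438×2.5) = 0.3345
⟨n⟩ = 0.61 × (0.5416 − 0.3345) / (0.438 × 1.1) = 0.61 × 0.4298 = 0.2622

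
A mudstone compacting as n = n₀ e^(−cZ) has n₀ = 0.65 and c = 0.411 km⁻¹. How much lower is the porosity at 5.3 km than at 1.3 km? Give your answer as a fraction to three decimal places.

n(1.3) = 0.65·e^(−0.411×1.3) = 0.3810
n(5.3) = 0.65·e^(−0.411×5.3) = 0.0736
Δn = 0.3810 − 0.0736 = 0.3073

0.307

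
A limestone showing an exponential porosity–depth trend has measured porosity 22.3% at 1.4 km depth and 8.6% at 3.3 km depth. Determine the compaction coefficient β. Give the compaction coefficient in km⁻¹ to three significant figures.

Athy: phi(Z) = phi₀ e^(−βZ) ⇒ phi₁/phi₂ = e^{β(Z₂−Z₁)} ⇒ β = ln(phi₁/phi₂)/(Z₂−Z₁)
β = ln(0.223/0.086) / (3.3 − 1.4) = ln(2.593) / 1.9 = 0.9528 / 1.9 = 0.5015 km⁻¹

0.501 km⁻¹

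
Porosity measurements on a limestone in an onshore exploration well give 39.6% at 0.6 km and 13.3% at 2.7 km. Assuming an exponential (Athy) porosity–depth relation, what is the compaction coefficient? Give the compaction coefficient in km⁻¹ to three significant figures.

0.520 km⁻¹

Athy: n(Z) = n₀ e^(−kZ) ⇒ n₁/n₂ = e^{k(Z₂−Z₁)} ⇒ k = ln(n₁/n₂)/(Z₂−Z₁)
k = ln(0.396/0.133) / (2.7 − 0.6) = ln(2.977) / 2.1 = 1.0911 / 2.1 = 0.5196 km⁻¹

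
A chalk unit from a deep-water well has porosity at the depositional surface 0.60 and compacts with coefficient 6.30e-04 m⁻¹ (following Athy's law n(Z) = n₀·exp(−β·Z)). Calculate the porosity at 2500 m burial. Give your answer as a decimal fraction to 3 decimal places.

0.124

Working in km (1 km = 1000 m; β in km⁻¹ = β in m⁻¹ × 1000):
n = n₀·exp(−β·Z) = 0.6 × exp(−0.63 × 2.5) = 0.6 × exp(−1.575)
  = 0.6 × 0.2070 = 0.1242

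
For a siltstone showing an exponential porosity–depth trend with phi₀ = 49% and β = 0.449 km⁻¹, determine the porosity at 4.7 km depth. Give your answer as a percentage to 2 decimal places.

5.94%

phi = phi₀·exp(−β·d) = 0.49 × exp(−0.449 × 4.7) = 0.49 × exp(−2.11)
  = 0.49 × 0.1212 = 0.0594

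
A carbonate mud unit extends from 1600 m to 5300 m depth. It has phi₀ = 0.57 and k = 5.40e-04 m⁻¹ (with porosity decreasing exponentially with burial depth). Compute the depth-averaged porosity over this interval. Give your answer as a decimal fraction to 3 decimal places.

0.104

Working in km (1 km = 1000 m; k in km⁻¹ = k in m⁻¹ × 1000):
⟨phi⟩ = (1/(d₂−d₁)) ∫ phi₀ e^(−kd) dd = phi₀·(e^(−k·d₁) − e^(−k·d₂)) / (k·(d₂−d₁))
e^(−0.54×1.6) = 0.4215; e^(−0.54×5.3) = 0.0572
⟨phi⟩ = 0.57 × (0.4215 − 0.0572) / (0.54 × 3.7) = 0.57 × 0.1823 = 0.1039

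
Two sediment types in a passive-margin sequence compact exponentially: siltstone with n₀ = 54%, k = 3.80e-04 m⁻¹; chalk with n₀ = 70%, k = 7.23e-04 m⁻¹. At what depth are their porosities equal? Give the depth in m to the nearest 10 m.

Working in km (1 km = 1000 m; k in km⁻¹ = k in m⁻¹ × 1000):
Set n₀ₐ e^(−kₐZ) = n₀ᵦ e^(−kᵦZ) ⇒ ln(n₀ₐ/n₀ᵦ) = (kₐ − kᵦ)·Z
Z = ln(0.54/0.7) / (0.38 − 0.723) = -0.2595 / -0.343 = 0.757 km

760 m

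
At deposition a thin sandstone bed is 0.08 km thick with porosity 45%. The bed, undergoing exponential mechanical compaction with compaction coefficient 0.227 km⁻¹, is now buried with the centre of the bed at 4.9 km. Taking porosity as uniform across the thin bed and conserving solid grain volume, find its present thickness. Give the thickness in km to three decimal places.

0.052 km

Porosity at 4.9 km: n = 0.45·exp(−0.227×4.9) = 0.1480
Solid-volume conservation: h(1−n) = h₀(1−n₀) ⇒ h = h₀·(1−n₀)/(1−n)
h = 0.08 × (1 − 0.45)/(1 − 0.1480) = 0.08 × 0.6455 = 0.0516 km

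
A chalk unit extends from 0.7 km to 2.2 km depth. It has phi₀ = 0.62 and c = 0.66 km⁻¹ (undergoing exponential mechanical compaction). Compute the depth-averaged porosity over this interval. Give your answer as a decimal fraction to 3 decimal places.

0.248

⟨phi⟩ = (1/(z₂−z₁)) ∫ phi₀ e^(−cz) dz = phi₀·(e^(−c·z₁) − e^(−c·z₂)) / (c·(z₂−z₁))
e^(−0.66×0.7) = 0.6300; e^(−0.66×2.2) = 0.2341
⟨phi⟩ = 0.62 × (0.6300 − 0.2341) / (0.66 × 1.5) = 0.62 × 0.3999 = 0.2480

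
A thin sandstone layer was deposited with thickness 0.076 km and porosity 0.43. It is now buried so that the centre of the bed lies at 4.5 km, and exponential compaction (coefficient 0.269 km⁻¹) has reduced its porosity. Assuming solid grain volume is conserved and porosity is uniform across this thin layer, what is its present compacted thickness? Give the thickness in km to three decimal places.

0.050 km

Porosity at 4.5 km: φ = 0.43·exp(−0.269×4.5) = 0.1282
Solid-volume conservation: h(1−φ) = h₀(1−φ₀) ⇒ h = h₀·(1−φ₀)/(1−φ)
h = 0.076 × (1 − 0.43)/(1 − 0.1282) = 0.076 × 0.6538 = 0.0497 km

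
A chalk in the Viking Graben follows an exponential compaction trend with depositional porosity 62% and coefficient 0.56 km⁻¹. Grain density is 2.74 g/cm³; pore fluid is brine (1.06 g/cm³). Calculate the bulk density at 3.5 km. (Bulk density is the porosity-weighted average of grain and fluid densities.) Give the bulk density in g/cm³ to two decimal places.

2.59 g/cm³

Porosity at depth: n = 0.62·exp(−0.56×3.5) = 0.62×0.1409 = 0.0873
Bulk density: ρ_b = (1−n)ρ_g + n·ρ_f = 0.9127×2.74 + 0.0873×1.06
       = 2.501 + 0.093 = 2.593 g/cm³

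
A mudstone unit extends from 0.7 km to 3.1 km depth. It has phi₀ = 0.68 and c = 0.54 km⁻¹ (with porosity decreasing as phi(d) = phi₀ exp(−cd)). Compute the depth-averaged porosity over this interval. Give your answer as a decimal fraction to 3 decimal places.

0.261

⟨phi⟩ = (1/(d₂−d₁)) ∫ phi₀ e^(−cd) dd = phi₀·(e^(−c·d₁) − e^(−c·d₂)) / (c·(d₂−d₁))
e^(−0.54×0.7) = 0.6852; e^(−0.54×3.1) = 0.1875
⟨phi⟩ = 0.68 × (0.6852 − 0.1875) / (0.54 × 2.4) = 0.68 × 0.3841 = 0.2612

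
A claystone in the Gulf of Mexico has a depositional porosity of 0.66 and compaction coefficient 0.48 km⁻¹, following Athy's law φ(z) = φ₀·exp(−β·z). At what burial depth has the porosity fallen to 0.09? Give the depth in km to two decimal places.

Invert Athy's law: z = ln(φ₀/φ) / β
z = ln(0.66/0.09) / 0.48 = ln(7.333) / 0.48 = 1.9924 / 0.48 = 4.151 km

4.15 km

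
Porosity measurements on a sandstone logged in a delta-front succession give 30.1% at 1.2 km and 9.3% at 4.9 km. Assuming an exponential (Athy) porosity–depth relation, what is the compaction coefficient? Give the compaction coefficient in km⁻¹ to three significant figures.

Athy: φ(z) = φ₀ e^(−cz) ⇒ φ₁/φ₂ = e^{c(z₂−z₁)} ⇒ c = ln(φ₁/φ₂)/(z₂−z₁)
c = ln(0.301/0.093) / (4.9 − 1.2) = ln(3.237) / 3.7 = 1.1745 / 3.7 = 0.3174 km⁻¹

0.317 km⁻¹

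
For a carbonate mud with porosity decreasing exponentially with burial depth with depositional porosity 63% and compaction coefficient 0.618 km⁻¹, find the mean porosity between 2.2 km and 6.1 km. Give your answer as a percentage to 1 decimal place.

⟨n⟩ = (1/(d₂−d₁)) ∫ n₀ e^(−kd) dd = n₀·(e^(−k·d₁) − e^(−k·d₂)) / (k·(d₂−d₁))
e^(−0.618×2.2) = 0.2568; e^(−0.618×6.1) = 0.0231
⟨n⟩ = 0.63 × (0.2568 − 0.0231) / (0.618 × 3.9) = 0.63 × 0.0970 = 0.0611

6.1%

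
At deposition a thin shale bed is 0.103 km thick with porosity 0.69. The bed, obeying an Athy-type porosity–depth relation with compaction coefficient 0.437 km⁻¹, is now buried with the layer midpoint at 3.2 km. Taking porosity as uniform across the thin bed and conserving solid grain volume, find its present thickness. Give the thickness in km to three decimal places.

Porosity at 3.2 km: phi = 0.69·exp(−0.437×3.2) = 0.1704
Solid-volume conservation: h(1−phi) = h₀(1−phi₀) ⇒ h = h₀·(1−phi₀)/(1−phi)
h = 0.103 × (1 − 0.69)/(1 − 0.1704) = 0.103 × 0.3737 = 0.0385 km

0.038 km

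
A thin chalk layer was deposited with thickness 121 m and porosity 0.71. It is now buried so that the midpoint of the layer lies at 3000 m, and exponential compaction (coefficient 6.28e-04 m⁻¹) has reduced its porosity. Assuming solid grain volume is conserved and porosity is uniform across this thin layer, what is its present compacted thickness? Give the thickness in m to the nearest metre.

39 m

Working in km (1 km = 1000 m; k in km⁻¹ = k in m⁻¹ × 1000):
Porosity at 3 km: n = 0.71·exp(−0.628×3) = 0.1079
Solid-volume conservation: h(1−n) = h₀(1−n₀) ⇒ h = h₀·(1−n₀)/(1−n)
h = 0.121 × (1 − 0.71)/(1 − 0.1079) = 0.121 × 0.3251 = 0.0393 km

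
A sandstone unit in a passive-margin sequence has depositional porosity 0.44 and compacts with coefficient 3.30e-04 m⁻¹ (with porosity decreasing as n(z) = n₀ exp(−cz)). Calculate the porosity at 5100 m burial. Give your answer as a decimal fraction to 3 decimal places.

0.082

Working in km (1 km = 1000 m; c in km⁻¹ = c in m⁻¹ × 1000):
n = n₀·exp(−c·z) = 0.44 × exp(−0.33 × 5.1) = 0.44 × exp(−1.683)
  = 0.44 × 0.1858 = 0.0818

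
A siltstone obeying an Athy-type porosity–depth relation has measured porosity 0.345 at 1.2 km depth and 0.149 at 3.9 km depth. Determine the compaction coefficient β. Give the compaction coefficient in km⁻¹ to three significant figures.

Athy: phi(Z) = phi₀ e^(−βZ) ⇒ phi₁/phi₂ = e^{β(Z₂−Z₁)} ⇒ β = ln(phi₁/phi₂)/(Z₂−Z₁)
β = ln(0.345/0.149) / (3.9 − 1.2) = ln(2.315) / 2.7 = 0.8396 / 2.7 = 0.311 km⁻¹

0.311 km⁻¹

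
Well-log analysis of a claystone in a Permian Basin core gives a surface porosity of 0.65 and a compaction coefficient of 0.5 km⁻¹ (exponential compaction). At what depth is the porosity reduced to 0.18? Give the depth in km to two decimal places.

2.57 km

Invert Athy's law: d = ln(phi₀/phi) / c
d = ln(0.65/0.18) / 0.5 = ln(3.611) / 0.5 = 1.2840 / 0.5 = 2.568 km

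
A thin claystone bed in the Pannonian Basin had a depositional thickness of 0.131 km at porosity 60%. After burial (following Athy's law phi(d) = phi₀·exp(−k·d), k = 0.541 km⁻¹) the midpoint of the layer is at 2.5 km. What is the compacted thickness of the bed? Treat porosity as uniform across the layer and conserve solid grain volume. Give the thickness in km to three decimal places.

Porosity at 2.5 km: phi = 0.6·exp(−0.541×2.5) = 0.1552
Solid-volume conservation: h(1−phi) = h₀(1−phi₀) ⇒ h = h₀·(1−phi₀)/(1−phi)
h = 0.131 × (1 − 0.6)/(1 − 0.1552) = 0.131 × 0.4735 = 0.0620 km

0.062 km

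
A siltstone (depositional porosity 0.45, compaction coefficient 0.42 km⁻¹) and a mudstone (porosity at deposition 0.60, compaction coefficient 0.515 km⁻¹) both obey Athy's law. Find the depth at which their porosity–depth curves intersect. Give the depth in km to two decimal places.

3.03 km

Set φ₀ₐ e^(−cₐd) = φ₀ᵦ e^(−cᵦd) ⇒ ln(φ₀ₐ/φ₀ᵦ) = (cₐ − cᵦ)·d
d = ln(0.45/0.6) / (0.42 − 0.515) = -0.2877 / -0.095 = 3.028 km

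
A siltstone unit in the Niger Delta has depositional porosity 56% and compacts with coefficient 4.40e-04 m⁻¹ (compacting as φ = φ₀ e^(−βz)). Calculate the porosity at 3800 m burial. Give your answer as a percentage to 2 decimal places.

10.52%

Working in km (1 km = 1000 m; β in km⁻¹ = β in m⁻¹ × 1000):
φ = φ₀·exp(−β·z) = 0.56 × exp(−0.44 × 3.8) = 0.56 × exp(−1.672)
  = 0.56 × 0.1879 = 0.1052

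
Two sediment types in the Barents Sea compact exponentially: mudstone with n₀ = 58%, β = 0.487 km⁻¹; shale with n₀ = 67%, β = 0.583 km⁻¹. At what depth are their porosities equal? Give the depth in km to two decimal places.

Set n₀ₐ e^(−βₐz) = n₀ᵦ e^(−βᵦz) ⇒ ln(n₀ₐ/n₀ᵦ) = (βₐ − βᵦ)·z
z = ln(0.58/0.67) / (0.487 − 0.583) = -0.1442 / -0.096 = 1.503 km

1.50 km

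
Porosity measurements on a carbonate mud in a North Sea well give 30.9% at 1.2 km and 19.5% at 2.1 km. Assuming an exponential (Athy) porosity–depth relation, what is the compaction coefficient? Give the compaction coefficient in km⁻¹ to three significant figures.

0.511 km⁻¹

Athy: phi(d) = phi₀ e^(−kd) ⇒ phi₁/phi₂ = e^{k(d₂−d₁)} ⇒ k = ln(phi₁/phi₂)/(d₂−d₁)
k = ln(0.309/0.195) / (2.1 − 1.2) = ln(1.585) / 0.9 = 0.4603 / 0.9 = 0.5115 km⁻¹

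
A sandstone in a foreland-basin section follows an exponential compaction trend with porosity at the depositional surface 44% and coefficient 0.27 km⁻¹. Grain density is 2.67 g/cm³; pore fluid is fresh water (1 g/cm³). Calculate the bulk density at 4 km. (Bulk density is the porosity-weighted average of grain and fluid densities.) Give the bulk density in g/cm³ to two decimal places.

Porosity at depth: n = 0.44·exp(−0.27×4) = 0.44×0.3396 = 0.1494
Bulk density: ρ_b = (1−n)ρ_g + n·ρ_f = 0.8506×2.67 + 0.1494×1
       = 2.271 + 0.149 = 2.420 g/cm³

2.42 g/cm³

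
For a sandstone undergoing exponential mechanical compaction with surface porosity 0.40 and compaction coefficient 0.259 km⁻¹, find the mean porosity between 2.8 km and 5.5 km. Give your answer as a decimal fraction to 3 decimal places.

⟨phi⟩ = (1/(z₂−z₁)) ∫ phi₀ e^(−βz) dz = phi₀·(e^(−β·z₁) − e^(−β·z₂)) / (β·(z₂−z₁))
e^(−0.259×2.8) = 0.4842; e^(−0.259×5.5) = 0.2406
⟨phi⟩ = 0.4 × (0.4842 − 0.2406) / (0.259 × 2.7) = 0.4 × 0.3483 = 0.1393

0.139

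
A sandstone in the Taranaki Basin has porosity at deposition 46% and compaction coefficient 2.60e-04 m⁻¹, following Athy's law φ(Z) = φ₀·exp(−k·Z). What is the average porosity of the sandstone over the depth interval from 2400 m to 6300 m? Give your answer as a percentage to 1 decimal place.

Working in km (1 km = 1000 m; k in km⁻¹ = k in m⁻¹ × 1000):
⟨φ⟩ = (1/(Z₂−Z₁)) ∫ φ₀ e^(−kZ) dZ = φ₀·(e^(−k·Z₁) − e^(−k·Z₂)) / (k·(Z₂−Z₁))
e^(−0.26×2.4) = 0.5358; e^(−0.26×6.3) = 0.1944
⟨φ⟩ = 0.46 × (0.5358 − 0.1944) / (0.26 × 3.9) = 0.46 × 0.3367 = 0.1549

15.5%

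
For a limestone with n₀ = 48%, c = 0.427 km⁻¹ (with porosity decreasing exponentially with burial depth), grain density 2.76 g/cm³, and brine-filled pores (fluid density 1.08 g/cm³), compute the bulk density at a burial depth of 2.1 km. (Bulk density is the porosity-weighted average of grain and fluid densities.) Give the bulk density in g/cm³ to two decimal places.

Porosity at depth: n = 0.48·exp(−0.427×2.1) = 0.48×0.4079 = 0.1958
Bulk density: ρ_b = (1−n)ρ_g + n·ρ_f = 0.8042×2.76 + 0.1958×1.08
       = 2.220 + 0.211 = 2.431 g/cm³

2.43 g/cm³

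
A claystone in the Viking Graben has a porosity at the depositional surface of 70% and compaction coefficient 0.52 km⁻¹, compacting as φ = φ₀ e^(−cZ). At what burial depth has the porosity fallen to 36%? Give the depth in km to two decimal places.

Invert Athy's law: Z = ln(φ₀/φ) / c
Z = ln(0.7/0.36) / 0.52 = ln(1.944) / 0.52 = 0.6650 / 0.52 = 1.279 km

1.28 km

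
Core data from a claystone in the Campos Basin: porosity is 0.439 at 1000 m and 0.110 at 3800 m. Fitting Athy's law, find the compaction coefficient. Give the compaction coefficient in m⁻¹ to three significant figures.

Working in km (1 km = 1000 m; β in km⁻¹ = β in m⁻¹ × 1000):
Athy: phi(Z) = phi₀ e^(−βZ) ⇒ phi₁/phi₂ = e^{β(Z₂−Z₁)} ⇒ β = ln(phi₁/phi₂)/(Z₂−Z₁)
β = ln(0.439/0.11) / (3.8 − 1) = ln(3.991) / 2.8 = 1.3840 / 2.8 = 0.4943 km⁻¹

0.000494 m⁻¹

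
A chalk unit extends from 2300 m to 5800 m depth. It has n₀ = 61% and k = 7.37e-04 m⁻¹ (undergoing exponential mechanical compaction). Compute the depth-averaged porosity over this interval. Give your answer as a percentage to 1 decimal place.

4.0%

Working in km (1 km = 1000 m; k in km⁻¹ = k in m⁻¹ × 1000):
⟨n⟩ = (1/(d₂−d₁)) ∫ n₀ e^(−kd) dd = n₀·(e^(−k·d₁) − e^(−k·d₂)) / (k·(d₂−d₁))
e^(−0.737×2.3) = 0.1836; e^(−0.737×5.8) = 0.0139
⟨n⟩ = 0.61 × (0.1836 − 0.0139) / (0.737 × 3.5) = 0.61 × 0.0658 = 0.0401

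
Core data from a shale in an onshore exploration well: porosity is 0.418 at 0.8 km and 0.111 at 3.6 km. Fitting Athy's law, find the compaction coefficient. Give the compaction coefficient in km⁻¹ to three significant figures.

Athy: n(d) = n₀ e^(−βd) ⇒ n₁/n₂ = e^{β(d₂−d₁)} ⇒ β = ln(n₁/n₂)/(d₂−d₁)
β = ln(0.418/0.111) / (3.6 − 0.8) = ln(3.766) / 2.8 = 1.3260 / 2.8 = 0.4736 km⁻¹

0.474 km⁻¹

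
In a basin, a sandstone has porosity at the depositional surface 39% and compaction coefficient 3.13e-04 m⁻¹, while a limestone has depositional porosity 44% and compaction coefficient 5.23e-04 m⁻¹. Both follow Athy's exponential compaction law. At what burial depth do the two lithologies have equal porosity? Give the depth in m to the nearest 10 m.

Working in km (1 km = 1000 m; k in km⁻¹ = k in m⁻¹ × 1000):
Set n₀ₐ e^(−kₐz) = n₀ᵦ e^(−kᵦz) ⇒ ln(n₀ₐ/n₀ᵦ) = (kₐ − kᵦ)·z
z = ln(0.39/0.44) / (0.313 − 0.523) = -0.1206 / -0.21 = 0.574 km

570 m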